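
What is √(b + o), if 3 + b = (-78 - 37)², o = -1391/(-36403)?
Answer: √17521559560371/36403 ≈ 114.99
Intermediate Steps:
o = 1391/36403 (o = -1391*(-1/36403) = 1391/36403 ≈ 0.038211)
b = 13222 (b = -3 + (-78 - 37)² = -3 + (-115)² = -3 + 13225 = 13222)
√(b + o) = √(13222 + 1391/36403) = √(481321857/36403) = √17521559560371/36403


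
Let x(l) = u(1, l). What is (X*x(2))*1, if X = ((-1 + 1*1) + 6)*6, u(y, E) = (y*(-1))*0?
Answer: 0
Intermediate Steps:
u(y, E) = 0 (u(y, E) = -y*0 = 0)
X = 36 (X = ((-1 + 1) + 6)*6 = (0 + 6)*6 = 6*6 = 36)
x(l) = 0
(X*x(2))*1 = (36*0)*1 = 0*1 = 0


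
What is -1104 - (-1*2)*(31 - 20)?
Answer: -1082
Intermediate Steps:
-1104 - (-1*2)*(31 - 20) = -1104 - (-2)*11 = -1104 - 1*(-22) = -1104 + 22 = -1082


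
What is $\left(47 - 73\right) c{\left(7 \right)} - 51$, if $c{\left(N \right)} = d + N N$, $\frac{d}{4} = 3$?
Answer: $-1637$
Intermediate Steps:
$d = 12$ ($d = 4 \cdot 3 = 12$)
$c{\left(N \right)} = 12 + N^{2}$ ($c{\left(N \right)} = 12 + N N = 12 + N^{2}$)
$\left(47 - 73\right) c{\left(7 \right)} - 51 = \left(47 - 73\right) \left(12 + 7^{2}\right) - 51 = - 26 \left(12 + 49\right) - 51 = \left(-26\right) 61 - 51 = -1586 - 51 = -1637$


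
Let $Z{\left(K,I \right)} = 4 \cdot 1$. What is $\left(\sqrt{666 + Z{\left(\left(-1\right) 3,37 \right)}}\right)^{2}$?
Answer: $670$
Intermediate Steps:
$Z{\left(K,I \right)} = 4$
$\left(\sqrt{666 + Z{\left(\left(-1\right) 3,37 \right)}}\right)^{2} = \left(\sqrt{666 + 4}\right)^{2} = \left(\sqrt{670}\right)^{2} = 670$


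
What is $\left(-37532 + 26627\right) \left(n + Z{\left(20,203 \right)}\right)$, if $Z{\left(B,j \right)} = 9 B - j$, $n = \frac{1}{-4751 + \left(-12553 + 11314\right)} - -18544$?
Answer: $- \frac{241961860809}{1198} \approx -2.0197 \cdot 10^{8}$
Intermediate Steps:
$n = \frac{111078559}{5990}$ ($n = \frac{1}{-4751 - 1239} + 18544 = \frac{1}{-5990} + 18544 = - \frac{1}{5990} + 18544 = \frac{111078559}{5990} \approx 18544.0$)
$Z{\left(B,j \right)} = - j + 9 B$
$\left(-37532 + 26627\right) \left(n + Z{\left(20,203 \right)}\right) = \left(-37532 + 26627\right) \left(\frac{111078559}{5990} + \left(\left(-1\right) 203 + 9 \cdot 20\right)\right) = - 10905 \left(\frac{111078559}{5990} + \left(-203 + 180\right)\right) = - 10905 \left(\frac{111078559}{5990} - 23\right) = \left(-10905\right) \frac{110940789}{5990} = - \frac{241961860809}{1198}$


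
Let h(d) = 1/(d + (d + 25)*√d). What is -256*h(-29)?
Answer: 256/45 - 1024*I*√29/1305 ≈ 5.6889 - 4.2256*I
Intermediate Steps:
h(d) = 1/(d + √d*(25 + d)) (h(d) = 1/(d + (25 + d)*√d) = 1/(d + √d*(25 + d)))
-256*h(-29) = -256/(-29 + (-29)^(3/2) + 25*√(-29)) = -256/(-29 - 29*I*√29 + 25*(I*√29)) = -256/(-29 - 29*I*√29 + 25*I*√29) = -256/(-29 - 4*I*√29)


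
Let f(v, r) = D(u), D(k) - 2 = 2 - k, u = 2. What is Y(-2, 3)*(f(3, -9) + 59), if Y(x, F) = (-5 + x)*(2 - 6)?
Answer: 1708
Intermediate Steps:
Y(x, F) = 20 - 4*x (Y(x, F) = (-5 + x)*(-4) = 20 - 4*x)
D(k) = 4 - k (D(k) = 2 + (2 - k) = 4 - k)
f(v, r) = 2 (f(v, r) = 4 - 1*2 = 4 - 2 = 2)
Y(-2, 3)*(f(3, -9) + 59) = (20 - 4*(-2))*(2 + 59) = (20 + 8)*61 = 28*61 = 1708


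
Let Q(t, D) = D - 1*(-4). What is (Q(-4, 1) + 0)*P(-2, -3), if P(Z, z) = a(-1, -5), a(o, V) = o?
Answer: -5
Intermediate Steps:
P(Z, z) = -1
Q(t, D) = 4 + D (Q(t, D) = D + 4 = 4 + D)
(Q(-4, 1) + 0)*P(-2, -3) = ((4 + 1) + 0)*(-1) = (5 + 0)*(-1) = 5*(-1) = -5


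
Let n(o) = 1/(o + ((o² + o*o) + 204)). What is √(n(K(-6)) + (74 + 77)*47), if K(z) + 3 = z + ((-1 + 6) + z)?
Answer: 3*√122412254/394 ≈ 84.244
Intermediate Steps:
K(z) = 2 + 2*z (K(z) = -3 + (z + ((-1 + 6) + z)) = -3 + (z + (5 + z)) = -3 + (5 + 2*z) = 2 + 2*z)
n(o) = 1/(204 + o + 2*o²) (n(o) = 1/(o + ((o² + o²) + 204)) = 1/(o + (2*o² + 204)) = 1/(o + (204 + 2*o²)) = 1/(204 + o + 2*o²))
√(n(K(-6)) + (74 + 77)*47) = √(1/(204 + (2 + 2*(-6)) + 2*(2 + 2*(-6))²) + (74 + 77)*47) = √(1/(204 + (2 - 12) + 2*(2 - 12)²) + 151*47) = √(1/(204 - 10 + 2*(-10)²) + 7097) = √(1/(204 - 10 + 2*100) + 7097) = √(1/(204 - 10 + 200) + 7097) = √(1/394 + 7097) = √(2796219/394) = 3*√122412254/394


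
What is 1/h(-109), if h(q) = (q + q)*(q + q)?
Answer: 1/47524 ≈ 2.1042e-5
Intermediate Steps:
h(q) = 4*q² (h(q) = (2*q)*(2*q) = 4*q²)
1/h(-109) = 1/(4*(-109)²) = 1/(4*11881) = 1/47524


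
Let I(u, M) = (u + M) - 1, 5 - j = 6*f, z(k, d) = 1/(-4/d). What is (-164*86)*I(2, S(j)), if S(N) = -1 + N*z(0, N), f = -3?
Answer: 1865254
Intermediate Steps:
z(k, d) = -d/4
j = 23 (j = 5 - 6*(-3) = 5 - 1*(-18) = 5 + 18 = 23)
S(N) = -1 - N²/4 (S(N) = -1 + N*(-N/4) = -1 - N²/4)
I(u, M) = -1 + M + u (I(u, M) = (M + u) - 1 = -1 + M + u)
(-164*86)*I(2, S(j)) = (-164*86)*(-1 + (-1 - ¼*23²) + 2) = -14104*(-1 + (-1 - ¼*529) + 2) = -14104*(-1 + (-1 - 529/4) + 2) = -14104*(-1 - 533/4 + 2) = -14104*(-529/4) = 1865254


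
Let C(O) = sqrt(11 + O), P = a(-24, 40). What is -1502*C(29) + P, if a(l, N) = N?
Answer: 40 - 3004*sqrt(10) ≈ -9459.5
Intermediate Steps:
P = 40
-1502*C(29) + P = -1502*sqrt(11 + 29) + 40 = -3004*sqrt(10) + 40 = 40 - 3004*sqrt(10)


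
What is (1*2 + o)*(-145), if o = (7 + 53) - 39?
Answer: -3335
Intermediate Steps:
o = 21 (o = 60 - 39 = 21)
(1*2 + o)*(-145) = (1*2 + 21)*(-145) = (2 + 21)*(-145) = 23*(-145) = -3335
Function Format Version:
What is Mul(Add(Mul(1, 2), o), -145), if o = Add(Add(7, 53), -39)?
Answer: -3335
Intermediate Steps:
o = 21 (o = Add(60, -39) = 21)
Mul(Add(Mul(1, 2), o), -145) = Mul(Add(Mul(1, 2), 21), -145) = Mul(Add(2, 21), -145) = Mul(23, -145) = -3335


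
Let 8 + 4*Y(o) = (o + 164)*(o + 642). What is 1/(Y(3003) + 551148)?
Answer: 4/13748299 ≈ 2.9095e-7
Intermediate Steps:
Y(o) = -2 + (164 + o)*(642 + o)/4 (Y(o) = -2 + ((o + 164)*(o + 642))/4 = -2 + ((164 + o)*(642 + o))/4 = -2 + (164 + o)*(642 + o)/4)
1/(Y(3003) + 551148) = 1/((26320 + (1/4)*3003**2 + (403/2)*3003) + 551148) = 1/((26320 + (1/4)*9018009 + 1210209/2) + 551148) = 1/((26320 + 9018009/4 + 1210209/2) + 551148) = 1/(11543707/4 + 551148) = 1/(13748299/4) = 4/13748299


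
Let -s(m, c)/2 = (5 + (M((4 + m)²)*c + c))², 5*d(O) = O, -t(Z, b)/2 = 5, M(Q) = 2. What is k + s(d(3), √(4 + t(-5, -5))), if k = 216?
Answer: 274 - 60*I*√6 ≈ 274.0 - 146.97*I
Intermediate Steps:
t(Z, b) = -10 (t(Z, b) = -2*5 = -10)
d(O) = O/5
s(m, c) = -2*(5 + 3*c)² (s(m, c) = -2*(5 + (2*c + c))² = -2*(5 + 3*c)²)
k + s(d(3), √(4 + t(-5, -5))) = 216 - 2*(5 + 3*√(4 - 10))² = 216 - 2*(5 + 3*√(-6))² = 216 - 2*(5 + 3*(I*√6))² = 216 - 2*(5 + 3*I*√6)²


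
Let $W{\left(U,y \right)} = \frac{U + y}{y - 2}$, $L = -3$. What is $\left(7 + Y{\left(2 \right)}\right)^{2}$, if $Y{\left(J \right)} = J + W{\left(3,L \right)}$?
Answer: $81$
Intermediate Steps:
$W{\left(U,y \right)} = \frac{U + y}{-2 + y}$
$Y{\left(J \right)} = J$ ($Y{\left(J \right)} = J + \frac{3 - 3}{-2 - 3} = J + \frac{1}{-5} \cdot 0 = J - 0 = J + 0 = J$)
$\left(7 + Y{\left(2 \right)}\right)^{2} = \left(7 + 2\right)^{2} = 9^{2} = 81$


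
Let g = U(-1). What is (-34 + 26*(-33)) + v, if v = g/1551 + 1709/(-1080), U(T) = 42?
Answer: -498925553/558360 ≈ -893.56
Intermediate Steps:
g = 42
v = -868433/558360 (v = 42/1551 + 1709/(-1080) = 42*(1/1551) + 1709*(-1/1080) = 14/517 - 1709/1080 = -868433/558360 ≈ -1.5553)
(-34 + 26*(-33)) + v = (-34 + 26*(-33)) - 868433/558360 = (-34 - 858) - 868433/558360 = -892 - 868433/558360 = -498925553/558360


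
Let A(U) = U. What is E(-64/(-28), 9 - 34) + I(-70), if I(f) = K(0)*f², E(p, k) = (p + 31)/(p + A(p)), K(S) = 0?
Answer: 233/32 ≈ 7.2813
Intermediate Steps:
E(p, k) = (31 + p)/(2*p) (E(p, k) = (p + 31)/(p + p) = (31 + p)/((2*p)) = (31 + p)*(1/(2*p)) = (31 + p)/(2*p))
I(f) = 0 (I(f) = 0*f² = 0)
E(-64/(-28), 9 - 34) + I(-70) = (31 - 64/(-28))/(2*((-64/(-28)))) + 0 = (31 - 64*(-1/28))/(2*((-64*(-1/28)))) + 0 = (31 + 16/7)/(2*(16/7)) + 0 = (½)*(7/16)*(233/7) + 0 = 233/32 + 0 = 233/32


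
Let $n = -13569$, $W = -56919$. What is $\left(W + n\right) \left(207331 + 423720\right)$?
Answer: $-44481522888$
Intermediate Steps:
$\left(W + n\right) \left(207331 + 423720\right) = \left(-56919 - 13569\right) \left(207331 + 423720\right) = \left(-70488\right) 631051 = -44481522888$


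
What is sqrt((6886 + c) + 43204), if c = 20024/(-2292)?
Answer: 2*sqrt(4110782793)/573 ≈ 223.79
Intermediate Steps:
c = -5006/573 (c = 20024*(-1/2292) = -5006/573 ≈ -8.7365)
sqrt((6886 + c) + 43204) = sqrt((6886 - 5006/573) + 43204) = sqrt(3940672/573 + 43204) = sqrt(28696564/573) = 2*sqrt(4110782793)/573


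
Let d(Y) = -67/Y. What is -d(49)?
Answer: 67/49 ≈ 1.3673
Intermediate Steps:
-d(49) = -(-67)/49 = -1*(-67/49) = 67/49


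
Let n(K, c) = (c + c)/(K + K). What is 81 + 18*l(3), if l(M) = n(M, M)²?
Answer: 99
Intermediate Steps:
n(K, c) = c/K (n(K, c) = (2*c)/((2*K)) = (2*c)*(1/(2*K)) = c/K)
l(M) = 1 (l(M) = (M/M)² = 1² = 1)
81 + 18*l(3) = 81 + 18*1 = 81 + 18 = 99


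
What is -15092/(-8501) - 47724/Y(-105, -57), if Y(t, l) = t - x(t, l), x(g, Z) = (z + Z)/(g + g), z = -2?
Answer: 85531031068/187948609 ≈ 455.08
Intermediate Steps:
x(g, Z) = (-2 + Z)/(2*g) (x(g, Z) = (-2 + Z)/(g + g) = (-2 + Z)/((2*g)) = (-2 + Z)*(1/(2*g)) = (-2 + Z)/(2*g))
Y(t, l) = t - (-2 + l)/(2*t)
-15092/(-8501) - 47724/Y(-105, -57) = -15092/(-8501) - 47724*(-105/(1 + (-105)² - ½*(-57))) = -15092*(-1/8501) - 47724*(-105/(1 + 11025 + 57/2)) = 15092/8501 - 47724/((-1/105*22109/2)) = 15092/8501 - 47724/(-22109/210) = 15092/8501 - 47724*(-210/22109) = 15092/8501 + 10022040/22109 = 85531031068/187948609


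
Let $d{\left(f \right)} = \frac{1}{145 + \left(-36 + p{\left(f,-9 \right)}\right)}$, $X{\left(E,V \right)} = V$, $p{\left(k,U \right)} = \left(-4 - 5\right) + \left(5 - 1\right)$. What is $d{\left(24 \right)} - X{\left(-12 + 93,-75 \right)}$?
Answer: $\frac{7801}{104} \approx 75.01$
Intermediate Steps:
$p{\left(k,U \right)} = -5$ ($p{\left(k,U \right)} = -9 + 4 = -5$)
$d{\left(f \right)} = \frac{1}{104}$ ($d{\left(f \right)} = \frac{1}{145 - 41} = \frac{1}{104}$)
$d{\left(24 \right)} - X{\left(-12 + 93,-75 \right)} = \frac{1}{104} - -75 = \frac{1}{104} + 75 = \frac{7801}{104}$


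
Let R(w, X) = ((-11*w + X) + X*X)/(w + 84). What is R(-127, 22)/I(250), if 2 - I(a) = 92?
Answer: 1903/3870 ≈ 0.49173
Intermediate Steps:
R(w, X) = (X + X² - 11*w)/(84 + w) (R(w, X) = ((X - 11*w) + X²)/(84 + w) = (X + X² - 11*w)/(84 + w))
I(a) = -90 (I(a) = 2 - 1*92 = 2 - 92 = -90)
R(-127, 22)/I(250) = ((22 + 22² - 11*(-127))/(84 - 127))/(-90) = ((22 + 484 + 1397)/(-43))*(-1/90) = -1/43*1903*(-1/90) = -1903/43*(-1/90) = 1903/3870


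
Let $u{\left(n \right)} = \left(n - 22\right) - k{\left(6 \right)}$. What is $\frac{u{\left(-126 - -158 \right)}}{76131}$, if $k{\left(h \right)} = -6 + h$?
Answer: $\frac{10}{76131} \approx 0.00013135$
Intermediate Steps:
$u{\left(n \right)} = -22 + n$ ($u{\left(n \right)} = \left(n - 22\right) - \left(-6 + 6\right) = \left(n - 22\right) - 0 = \left(-22 + n\right) + 0 = -22 + n$)
$\frac{u{\left(-126 - -158 \right)}}{76131} = \frac{-22 - -32}{76131} = \left(-22 + \left(-126 + 158\right)\right) \frac{1}{76131} = \left(-22 + 32\right) \frac{1}{76131} = 10 \cdot \frac{1}{76131} = \frac{10}{76131}$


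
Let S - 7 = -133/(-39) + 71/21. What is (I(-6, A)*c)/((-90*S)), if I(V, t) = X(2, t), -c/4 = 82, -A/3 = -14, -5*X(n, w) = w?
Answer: -208936/94125 ≈ -2.2198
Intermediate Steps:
X(n, w) = -w/5
A = 42 (A = -3*(-14) = 42)
c = -328 (c = -4*82 = -328)
I(V, t) = -t/5
S = 1255/91 (S = 7 + (-133/(-39) + 71/21) = 7 + (-133*(-1/39) + 71*(1/21)) = 7 + (133/39 + 71/21) = 7 + 618/91 = 1255/91 ≈ 13.791)
(I(-6, A)*c)/((-90*S)) = (-⅕*42*(-328))/((-90*1255/91)) = (-42/5*(-328))/(-112950/91) = (13776/5)*(-91/112950) = -208936/94125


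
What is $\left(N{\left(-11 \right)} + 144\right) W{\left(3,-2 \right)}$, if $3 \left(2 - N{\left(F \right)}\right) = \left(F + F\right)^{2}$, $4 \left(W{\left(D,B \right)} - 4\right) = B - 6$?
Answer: $- \frac{92}{3} \approx -30.667$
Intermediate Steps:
$W{\left(D,B \right)} = \frac{5}{2} + \frac{B}{4}$ ($W{\left(D,B \right)} = 4 + \frac{B - 6}{4} = 4 + \frac{-6 + B}{4} = 4 + \left(- \frac{3}{2} + \frac{B}{4}\right) = \frac{5}{2} + \frac{B}{4}$)
$N{\left(F \right)} = 2 - \frac{4 F^{2}}{3}$ ($N{\left(F \right)} = 2 - \frac{\left(F + F\right)^{2}}{3} = 2 - \frac{\left(2 F\right)^{2}}{3} = 2 - \frac{4 F^{2}}{3}$)
$\left(N{\left(-11 \right)} + 144\right) W{\left(3,-2 \right)} = \left(\left(2 - \frac{4 \left(-11\right)^{2}}{3}\right) + 144\right) \left(\frac{5}{2} + \frac{1}{4} \left(-2\right)\right) = \left(\left(2 - \frac{484}{3}\right) + 144\right) \left(\frac{5}{2} - \frac{1}{2}\right) = \left(\left(2 - \frac{484}{3}\right) + 144\right) 2 = \left(- \frac{478}{3} + 144\right) 2 = \left(- \frac{46}{3}\right) 2 = - \frac{92}{3}$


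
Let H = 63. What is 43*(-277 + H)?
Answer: -9202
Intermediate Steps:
43*(-277 + H) = 43*(-277 + 63) = 43*(-214) = -9202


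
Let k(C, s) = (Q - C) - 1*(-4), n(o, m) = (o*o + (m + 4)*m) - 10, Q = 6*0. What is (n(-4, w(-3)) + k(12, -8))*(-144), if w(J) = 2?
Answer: -1440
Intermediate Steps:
Q = 0
n(o, m) = -10 + o**2 + m*(4 + m) (n(o, m) = (o**2 + (4 + m)*m) - 10 = (o**2 + m*(4 + m)) - 10 = -10 + o**2 + m*(4 + m))
k(C, s) = 4 - C (k(C, s) = (0 - C) - 1*(-4) = -C + 4 = 4 - C)
(n(-4, w(-3)) + k(12, -8))*(-144) = ((-10 + 2**2 + (-4)**2 + 4*2) + (4 - 1*12))*(-144) = ((-10 + 4 + 16 + 8) + (4 - 12))*(-144) = (18 - 8)*(-144) = 10*(-144) = -1440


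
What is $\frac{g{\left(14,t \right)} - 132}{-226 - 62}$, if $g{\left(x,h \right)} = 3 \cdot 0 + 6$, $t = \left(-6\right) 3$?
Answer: $\frac{7}{16} \approx 0.4375$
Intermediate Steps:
$t = -18$
$g{\left(x,h \right)} = 6$ ($g{\left(x,h \right)} = 0 + 6 = 6$)
$\frac{g{\left(14,t \right)} - 132}{-226 - 62} = \frac{6 - 132}{-226 - 62} = - \frac{126}{-288} = \left(-126\right) \left(- \frac{1}{288}\right) = \frac{7}{16}$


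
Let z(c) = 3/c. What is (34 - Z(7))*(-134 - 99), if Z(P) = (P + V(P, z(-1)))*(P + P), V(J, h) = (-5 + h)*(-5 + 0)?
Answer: 145392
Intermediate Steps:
V(J, h) = 25 - 5*h (V(J, h) = (-5 + h)*(-5) = 25 - 5*h)
Z(P) = 2*P*(40 + P) (Z(P) = (P + (25 - 15/(-1)))*(P + P) = (P + (25 - 15*(-1)))*(2*P) = (P + (25 - 5*(-3)))*(2*P) = (P + (25 + 15))*(2*P) = (P + 40)*(2*P) = (40 + P)*(2*P) = 2*P*(40 + P))
(34 - Z(7))*(-134 - 99) = (34 - 2*7*(40 + 7))*(-134 - 99) = (34 - 2*7*47)*(-233) = (34 - 1*658)*(-233) = (34 - 658)*(-233) = -624*(-233) = 145392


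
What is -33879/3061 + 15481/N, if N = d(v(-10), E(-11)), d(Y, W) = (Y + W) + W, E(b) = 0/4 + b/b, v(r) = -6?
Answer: -47522857/12244 ≈ -3881.3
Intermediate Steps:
E(b) = 1 (E(b) = 0*(1/4) + 1 = 0 + 1 = 1)
d(Y, W) = Y + 2*W (d(Y, W) = (W + Y) + W = Y + 2*W)
N = -4 (N = -6 + 2*1 = -6 + 2 = -4)
-33879/3061 + 15481/N = -33879/3061 + 15481/(-4) = -33879*1/3061 + 15481*(-1/4) = -33879/3061 - 15481/4 = -47522857/12244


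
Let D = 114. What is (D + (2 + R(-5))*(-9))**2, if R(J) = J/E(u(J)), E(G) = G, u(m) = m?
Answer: 7569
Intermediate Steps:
R(J) = 1 (R(J) = J/J = 1)
(D + (2 + R(-5))*(-9))**2 = (114 + (2 + 1)*(-9))**2 = (114 + 3*(-9))**2 = (114 - 27)**2 = 87**2 = 7569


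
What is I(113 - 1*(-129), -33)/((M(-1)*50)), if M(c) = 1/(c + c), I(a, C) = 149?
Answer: -149/25 ≈ -5.9600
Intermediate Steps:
M(c) = 1/(2*c)
I(113 - 1*(-129), -33)/((M(-1)*50)) = 149/((((½)/(-1))*50)) = 149/((((½)*(-1))*50)) = 149/((-½*50)) = 149/(-25) = 149*(-1/25) = -149/25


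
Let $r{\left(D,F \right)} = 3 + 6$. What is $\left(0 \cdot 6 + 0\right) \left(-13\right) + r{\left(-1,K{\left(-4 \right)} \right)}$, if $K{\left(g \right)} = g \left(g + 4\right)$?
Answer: $9$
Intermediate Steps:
$K{\left(g \right)} = g \left(4 + g\right)$
$r{\left(D,F \right)} = 9$
$\left(0 \cdot 6 + 0\right) \left(-13\right) + r{\left(-1,K{\left(-4 \right)} \right)} = \left(0 \cdot 6 + 0\right) \left(-13\right) + 9 = \left(0 + 0\right) \left(-13\right) + 9 = 0 \left(-13\right) + 9 = 0 + 9 = 9$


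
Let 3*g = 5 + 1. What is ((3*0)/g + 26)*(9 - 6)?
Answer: 78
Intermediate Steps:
g = 2 (g = (5 + 1)/3 = (1/3)*6 = 2)
((3*0)/g + 26)*(9 - 6) = ((3*0)/2 + 26)*(9 - 6) = (0*(1/2) + 26)*3 = (0 + 26)*3 = 26*3 = 78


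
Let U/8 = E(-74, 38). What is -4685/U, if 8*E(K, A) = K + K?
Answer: 4685/148 ≈ 31.655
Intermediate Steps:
E(K, A) = K/4 (E(K, A) = (K + K)/8 = (2*K)/8 = K/4)
U = -148 (U = 8*((¼)*(-74)) = 8*(-37/2) = -148)
-4685/U = -4685/(-148) = -4685*(-1/148) = 4685/148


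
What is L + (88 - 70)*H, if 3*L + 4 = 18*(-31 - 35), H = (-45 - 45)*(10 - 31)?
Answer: 100868/3 ≈ 33623.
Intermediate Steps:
H = 1890 (H = -90*(-21) = 1890)
L = -1192/3 (L = -4/3 + (18*(-31 - 35))/3 = -4/3 + (18*(-66))/3 = -4/3 + (⅓)*(-1188) = -4/3 - 396 = -1192/3 ≈ -397.33)
L + (88 - 70)*H = -1192/3 + (88 - 70)*1890 = -1192/3 + 18*1890 = -1192/3 + 34020 = 100868/3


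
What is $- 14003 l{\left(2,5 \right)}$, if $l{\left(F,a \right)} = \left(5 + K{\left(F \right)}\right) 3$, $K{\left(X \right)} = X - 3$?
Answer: $-168036$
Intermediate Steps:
$K{\left(X \right)} = -3 + X$ ($K{\left(X \right)} = X - 3 = -3 + X$)
$l{\left(F,a \right)} = 6 + 3 F$ ($l{\left(F,a \right)} = \left(5 + \left(-3 + F\right)\right) 3 = \left(2 + F\right) 3 = 6 + 3 F$)
$- 14003 l{\left(2,5 \right)} = - 14003 \left(6 + 3 \cdot 2\right) = - 14003 \left(6 + 6\right) = \left(-14003\right) 12 = -168036$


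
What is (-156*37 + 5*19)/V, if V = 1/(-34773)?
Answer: 197406321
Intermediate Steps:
V = -1/34773 ≈ -2.8758e-5
(-156*37 + 5*19)/V = (-156*37 + 5*19)/(-1/34773) = (-5772 + 95)*(-34773) = -5677*(-34773) = 197406321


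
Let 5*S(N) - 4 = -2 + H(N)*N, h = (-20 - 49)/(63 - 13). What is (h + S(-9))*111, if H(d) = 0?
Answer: -5439/50 ≈ -108.78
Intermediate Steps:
h = -69/50 ≈ -1.3800
S(N) = ⅖ (S(N) = ⅘ + (-2 + 0*N)/5 = ⅘ + (-2 + 0)/5 = ⅘ + (⅕)*(-2) = ⅘ - ⅖ = ⅖)
(h + S(-9))*111 = (-69/50 + ⅖)*111 = -49/50*111 = -5439/50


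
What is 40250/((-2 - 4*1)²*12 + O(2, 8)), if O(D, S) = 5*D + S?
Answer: 805/9 ≈ 89.444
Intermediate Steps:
O(D, S) = S + 5*D
40250/((-2 - 4*1)²*12 + O(2, 8)) = 40250/((-2 - 4*1)²*12 + (8 + 5*2)) = 40250/((-2 - 4)²*12 + (8 + 10)) = 40250/((-6)²*12 + 18) = 40250/(36*12 + 18) = 40250/(432 + 18) = 40250/450 = 40250*(1/450) = 805/9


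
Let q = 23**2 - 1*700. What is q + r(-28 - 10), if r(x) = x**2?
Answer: 1273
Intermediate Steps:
q = -171 (q = 529 - 700 = -171)
q + r(-28 - 10) = -171 + (-28 - 10)**2 = -171 + (-38)**2 = -171 + 1444 = 1273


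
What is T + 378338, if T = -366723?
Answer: 11615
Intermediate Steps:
T + 378338 = -366723 + 378338 = 11615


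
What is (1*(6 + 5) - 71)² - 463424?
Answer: -459824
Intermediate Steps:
(1*(6 + 5) - 71)² - 463424 = (1*11 - 71)² - 463424 = (11 - 71)² - 463424 = (-60)² - 463424 = 3600 - 463424 = -459824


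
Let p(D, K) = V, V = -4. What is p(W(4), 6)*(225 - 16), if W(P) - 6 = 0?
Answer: -836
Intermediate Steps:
W(P) = 6 (W(P) = 6 + 0 = 6)
p(D, K) = -4
p(W(4), 6)*(225 - 16) = -4*(225 - 16) = -4*209 = -836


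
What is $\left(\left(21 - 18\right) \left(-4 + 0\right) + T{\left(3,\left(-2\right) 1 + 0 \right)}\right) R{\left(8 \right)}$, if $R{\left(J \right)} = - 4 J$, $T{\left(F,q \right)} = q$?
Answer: $448$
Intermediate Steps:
$\left(\left(21 - 18\right) \left(-4 + 0\right) + T{\left(3,\left(-2\right) 1 + 0 \right)}\right) R{\left(8 \right)} = \left(\left(21 - 18\right) \left(-4 + 0\right) + \left(\left(-2\right) 1 + 0\right)\right) \left(\left(-4\right) 8\right) = \left(3 \left(-4\right) + \left(-2 + 0\right)\right) \left(-32\right) = \left(-12 - 2\right) \left(-32\right) = \left(-14\right) \left(-32\right) = 448$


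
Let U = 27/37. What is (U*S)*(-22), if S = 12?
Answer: -7128/37 ≈ -192.65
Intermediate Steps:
U = 27/37 (U = 27*(1/37) = 27/37 ≈ 0.72973)
(U*S)*(-22) = ((27/37)*12)*(-22) = (324/37)*(-22) = -7128/37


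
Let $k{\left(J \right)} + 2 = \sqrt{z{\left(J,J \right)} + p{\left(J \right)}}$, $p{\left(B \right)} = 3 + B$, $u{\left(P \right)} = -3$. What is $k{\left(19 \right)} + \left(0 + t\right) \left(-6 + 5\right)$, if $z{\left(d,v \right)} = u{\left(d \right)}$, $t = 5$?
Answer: $-7 + \sqrt{19} \approx -2.6411$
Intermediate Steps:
$z{\left(d,v \right)} = -3$
$k{\left(J \right)} = -2 + \sqrt{J}$ ($k{\left(J \right)} = -2 + \sqrt{-3 + \left(3 + J\right)} = -2 + \sqrt{J}$)
$k{\left(19 \right)} + \left(0 + t\right) \left(-6 + 5\right) = \left(-2 + \sqrt{19}\right) + \left(0 + 5\right) \left(-6 + 5\right) = \left(-2 + \sqrt{19}\right) + 5 \left(-1\right) = \left(-2 + \sqrt{19}\right) - 5 = -7 + \sqrt{19}$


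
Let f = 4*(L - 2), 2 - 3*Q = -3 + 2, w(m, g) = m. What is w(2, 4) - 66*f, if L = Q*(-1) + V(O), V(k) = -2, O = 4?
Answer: 1322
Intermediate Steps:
Q = 1 (Q = 2/3 - (-3 + 2)/3 = 2/3 - 1/3*(-1) = 2/3 + 1/3 = 1)
L = -3 (L = 1*(-1) - 2 = -1 - 2 = -3)
f = -20 (f = 4*(-3 - 2) = 4*(-5) = -20)
w(2, 4) - 66*f = 2 - 66*(-20) = 2 + 1320 = 1322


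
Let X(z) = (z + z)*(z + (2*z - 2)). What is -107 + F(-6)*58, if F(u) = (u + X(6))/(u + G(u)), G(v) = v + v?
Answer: -2119/3 ≈ -706.33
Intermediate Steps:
G(v) = 2*v
X(z) = 2*z*(-2 + 3*z) (X(z) = (2*z)*(z + (-2 + 2*z)) = (2*z)*(-2 + 3*z) = 2*z*(-2 + 3*z))
F(u) = (192 + u)/(3*u) (F(u) = (u + 2*6*(-2 + 3*6))/(u + 2*u) = (u + 2*6*(-2 + 18))/((3*u)) = (u + 2*6*16)*(1/(3*u)) = (u + 192)*(1/(3*u)) = (192 + u)*(1/(3*u)) = (192 + u)/(3*u))
-107 + F(-6)*58 = -107 + ((⅓)*(192 - 6)/(-6))*58 = -107 + ((⅓)*(-⅙)*186)*58 = -107 - 31/3*58 = -107 - 1798/3 = -2119/3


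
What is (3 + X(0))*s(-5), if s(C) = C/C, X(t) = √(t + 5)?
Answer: 3 + √5 ≈ 5.2361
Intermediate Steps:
X(t) = √(5 + t)
s(C) = 1
(3 + X(0))*s(-5) = (3 + √(5 + 0))*1 = (3 + √5)*1 = 3 + √5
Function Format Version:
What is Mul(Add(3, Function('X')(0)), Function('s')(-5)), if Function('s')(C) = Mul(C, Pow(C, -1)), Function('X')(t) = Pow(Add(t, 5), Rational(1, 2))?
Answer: Add(3, Pow(5, Rational(1, 2))) ≈ 5.2361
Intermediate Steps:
Function('X')(t) = Pow(Add(5, t), Rational(1, 2))
Function('s')(C) = 1
Mul(Add(3, Function('X')(0)), Function('s')(-5)) = Mul(Add(3, Pow(Add(5, 0), Rational(1, 2))), 1) = Mul(Add(3, Pow(5, Rational(1, 2))), 1) = Add(3, Pow(5, Rational(1, 2)))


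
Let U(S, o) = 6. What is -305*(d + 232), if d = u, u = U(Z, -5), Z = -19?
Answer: -72590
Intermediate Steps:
u = 6
d = 6
-305*(d + 232) = -305*(6 + 232) = -305*238 = -72590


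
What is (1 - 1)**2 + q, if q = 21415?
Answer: 21415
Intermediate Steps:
(1 - 1)**2 + q = (1 - 1)**2 + 21415 = 0**2 + 21415 = 0 + 21415 = 21415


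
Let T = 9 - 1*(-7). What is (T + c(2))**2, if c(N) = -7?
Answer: 81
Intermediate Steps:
T = 16 (T = 9 + 7 = 16)
(T + c(2))**2 = (16 - 7)**2 = 9**2 = 81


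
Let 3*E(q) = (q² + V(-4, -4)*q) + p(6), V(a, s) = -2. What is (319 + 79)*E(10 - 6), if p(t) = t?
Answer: 5572/3 ≈ 1857.3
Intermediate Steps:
E(q) = 2 - 2*q/3 + q²/3 (E(q) = ((q² - 2*q) + 6)/3 = (6 + q² - 2*q)/3 = 2 - 2*q/3 + q²/3)
(319 + 79)*E(10 - 6) = (319 + 79)*(2 - 2*(10 - 6)/3 + (10 - 6)²/3) = 398*(2 - ⅔*4 + (⅓)*4²) = 398*(2 - 8/3 + (⅓)*16) = 398*(2 - 8/3 + 16/3) = 398*(14/3) = 5572/3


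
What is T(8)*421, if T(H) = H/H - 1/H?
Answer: 2947/8 ≈ 368.38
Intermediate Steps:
T(H) = 1 - 1/H
T(8)*421 = ((-1 + 8)/8)*421 = ((1/8)*7)*421 = (7/8)*421 = 2947/8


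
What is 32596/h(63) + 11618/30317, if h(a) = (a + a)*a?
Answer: 77174044/17189739 ≈ 4.4895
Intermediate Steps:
h(a) = 2*a**2 (h(a) = (2*a)*a = 2*a**2)
32596/h(63) + 11618/30317 = 32596/((2*63**2)) + 11618/30317 = 32596/((2*3969)) + 11618*(1/30317) = 32596/7938 + 11618/30317 = 32596*(1/7938) + 11618/30317 = 16298/3969 + 11618/30317 = 77174044/17189739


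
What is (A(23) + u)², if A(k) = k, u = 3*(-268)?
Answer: 609961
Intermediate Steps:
u = -804
(A(23) + u)² = (23 - 804)² = (-781)² = 609961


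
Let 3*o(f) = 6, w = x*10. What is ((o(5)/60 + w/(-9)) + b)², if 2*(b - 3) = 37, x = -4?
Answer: 1366561/2025 ≈ 674.84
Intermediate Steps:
w = -40 (w = -4*10 = -40)
o(f) = 2 (o(f) = (⅓)*6 = 2)
b = 43/2 (b = 3 + (½)*37 = 3 + 37/2 = 43/2 ≈ 21.500)
((o(5)/60 + w/(-9)) + b)² = ((2/60 - 40/(-9)) + 43/2)² = ((2*(1/60) - 40*(-⅑)) + 43/2)² = ((1/30 + 40/9) + 43/2)² = (403/90 + 43/2)² = (1169/45)² = 1366561/2025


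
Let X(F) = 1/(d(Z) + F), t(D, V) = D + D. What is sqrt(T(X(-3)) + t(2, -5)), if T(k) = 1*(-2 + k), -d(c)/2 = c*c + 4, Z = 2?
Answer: sqrt(703)/19 ≈ 1.3955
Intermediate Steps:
d(c) = -8 - 2*c**2 (d(c) = -2*(c*c + 4) = -2*(c**2 + 4) = -2*(4 + c**2) = -8 - 2*c**2)
t(D, V) = 2*D
X(F) = 1/(-16 + F) (X(F) = 1/((-8 - 2*2**2) + F) = 1/((-8 - 2*4) + F) = 1/((-8 - 8) + F) = 1/(-16 + F))
T(k) = -2 + k
sqrt(T(X(-3)) + t(2, -5)) = sqrt((-2 + 1/(-16 - 3)) + 2*2) = sqrt((-2 + 1/(-19)) + 4) = sqrt((-2 - 1/19) + 4) = sqrt(-39/19 + 4) = sqrt(37/19) = sqrt(703)/19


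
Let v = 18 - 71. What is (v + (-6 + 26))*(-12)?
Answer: 396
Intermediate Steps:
v = -53
(v + (-6 + 26))*(-12) = (-53 + (-6 + 26))*(-12) = (-53 + 20)*(-12) = -33*(-12) = 396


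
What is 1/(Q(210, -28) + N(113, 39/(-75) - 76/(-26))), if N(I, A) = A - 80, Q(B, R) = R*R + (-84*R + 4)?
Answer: 325/995281 ≈ 0.00032654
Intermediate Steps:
Q(B, R) = 4 + R**2 - 84*R (Q(B, R) = R**2 + (4 - 84*R) = 4 + R**2 - 84*R)
N(I, A) = -80 + A
1/(Q(210, -28) + N(113, 39/(-75) - 76/(-26))) = 1/((4 + (-28)**2 - 84*(-28)) + (-80 + (39/(-75) - 76/(-26)))) = 1/((4 + 784 + 2352) + (-80 + (39*(-1/75) - 76*(-1/26)))) = 1/(3140 + (-80 + (-13/25 + 38/13))) = 1/(3140 + (-80 + 781/325)) = 1/(3140 - 25219/325) = 1/(995281/325) = 325/995281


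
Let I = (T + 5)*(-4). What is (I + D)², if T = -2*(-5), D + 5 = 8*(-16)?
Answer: 37249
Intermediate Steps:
D = -133 (D = -5 + 8*(-16) = -5 - 128 = -133)
T = 10
I = -60 (I = (10 + 5)*(-4) = 15*(-4) = -60)
(I + D)² = (-60 - 133)² = (-193)² = 37249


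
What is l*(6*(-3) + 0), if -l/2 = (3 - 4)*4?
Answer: -144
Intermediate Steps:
l = 8 (l = -2*(3 - 4)*4 = -(-2)*4 = -2*(-4) = 8)
l*(6*(-3) + 0) = 8*(6*(-3) + 0) = 8*(-18 + 0) = 8*(-18) = -144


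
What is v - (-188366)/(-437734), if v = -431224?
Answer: -94380797391/218867 ≈ -4.3122e+5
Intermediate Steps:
v - (-188366)/(-437734) = -431224 - (-188366)/(-437734) = -431224 - (-188366)*(-1)/437734 = -431224 - 1*94183/218867 = -431224 - 94183/218867 = -94380797391/218867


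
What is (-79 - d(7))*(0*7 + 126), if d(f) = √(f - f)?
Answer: -9954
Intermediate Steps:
d(f) = 0 (d(f) = √0 = 0)
(-79 - d(7))*(0*7 + 126) = (-79 - 1*0)*(0*7 + 126) = (-79 + 0)*(0 + 126) = -79*126 = -9954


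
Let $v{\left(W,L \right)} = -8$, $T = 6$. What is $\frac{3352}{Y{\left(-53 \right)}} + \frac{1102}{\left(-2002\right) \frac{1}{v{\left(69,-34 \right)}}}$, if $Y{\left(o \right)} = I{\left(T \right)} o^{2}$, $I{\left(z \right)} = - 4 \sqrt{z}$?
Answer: $\frac{4408}{1001} - \frac{419 \sqrt{6}}{8427} \approx 4.2818$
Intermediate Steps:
$Y{\left(o \right)} = - 4 \sqrt{6} o^{2}$
$\frac{3352}{Y{\left(-53 \right)}} + \frac{1102}{\left(-2002\right) \frac{1}{v{\left(69,-34 \right)}}} = \frac{3352}{\left(-4\right) \sqrt{6} \left(-53\right)^{2}} + \frac{1102}{\left(-2002\right) \frac{1}{-8}} = \frac{3352}{\left(-4\right) \sqrt{6} \cdot 2809} + \frac{1102}{\left(-2002\right) \left(- \frac{1}{8}\right)} = \frac{3352}{\left(-11236\right) \sqrt{6}} + \frac{1102}{\frac{1001}{4}} = 3352 \left(- \frac{\sqrt{6}}{67416}\right) + 1102 \cdot \frac{4}{1001} = - \frac{419 \sqrt{6}}{8427} + \frac{4408}{1001} = \frac{4408}{1001} - \frac{419 \sqrt{6}}{8427}$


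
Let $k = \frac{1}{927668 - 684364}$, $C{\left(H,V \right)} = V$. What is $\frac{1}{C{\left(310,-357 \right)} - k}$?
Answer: $- \frac{243304}{86859529} \approx -0.0028011$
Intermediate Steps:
$k = \frac{1}{243304} \approx 4.1101 \cdot 10^{-6}$
$\frac{1}{C{\left(310,-357 \right)} - k} = \frac{1}{-357 - \frac{1}{243304}} = \frac{1}{- \frac{86859529}{243304}} = - \frac{243304}{86859529}$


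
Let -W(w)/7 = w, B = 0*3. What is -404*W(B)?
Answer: 0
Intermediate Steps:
B = 0
W(w) = -7*w
-404*W(B) = -(-2828)*0 = -404*0 = 0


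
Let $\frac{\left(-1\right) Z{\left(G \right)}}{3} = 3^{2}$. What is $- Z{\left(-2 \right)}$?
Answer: $27$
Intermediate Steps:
$Z{\left(G \right)} = -27$ ($Z{\left(G \right)} = - 3 \cdot 3^{2} = \left(-3\right) 9 = -27$)
$- Z{\left(-2 \right)} = \left(-1\right) \left(-27\right) = 27$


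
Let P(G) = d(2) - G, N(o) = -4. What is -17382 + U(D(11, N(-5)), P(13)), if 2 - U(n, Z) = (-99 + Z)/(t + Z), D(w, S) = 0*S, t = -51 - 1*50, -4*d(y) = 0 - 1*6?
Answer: -3910721/225 ≈ -17381.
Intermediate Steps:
d(y) = 3/2 (d(y) = -(0 - 1*6)/4 = -(0 - 6)/4 = -¼*(-6) = 3/2)
t = -101 (t = -51 - 50 = -101)
D(w, S) = 0
P(G) = 3/2 - G
U(n, Z) = 2 - (-99 + Z)/(-101 + Z)
-17382 + U(D(11, N(-5)), P(13)) = -17382 + (-103 + (3/2 - 1*13))/(-101 + (3/2 - 1*13)) = -17382 + (-103 + (3/2 - 13))/(-101 + (3/2 - 13)) = -17382 + (-103 - 23/2)/(-101 - 23/2) = -17382 - 229/2/(-225/2) = -17382 - 2/225*(-229/2) = -17382 + 229/225 = -3910721/225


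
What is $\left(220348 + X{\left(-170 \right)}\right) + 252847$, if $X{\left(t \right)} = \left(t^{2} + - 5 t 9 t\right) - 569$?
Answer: $-798974$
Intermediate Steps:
$X{\left(t \right)} = -569 - 44 t^{2}$ ($X{\left(t \right)} = \left(t^{2} + - 45 t t\right) - 569 = \left(t^{2} - 45 t^{2}\right) - 569 = - 44 t^{2} - 569 = -569 - 44 t^{2}$)
$\left(220348 + X{\left(-170 \right)}\right) + 252847 = \left(220348 - \left(569 + 44 \left(-170\right)^{2}\right)\right) + 252847 = \left(220348 - 1272169\right) + 252847 = -1051821 + 252847 = -798974$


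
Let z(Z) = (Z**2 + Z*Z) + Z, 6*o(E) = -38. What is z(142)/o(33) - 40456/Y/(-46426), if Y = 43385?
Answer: -6435343451722/1007096005 ≈ -6390.0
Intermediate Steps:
o(E) = -19/3 (o(E) = (1/6)*(-38) = -19/3)
z(Z) = Z + 2*Z**2 (z(Z) = (Z**2 + Z**2) + Z = 2*Z**2 + Z = Z + 2*Z**2)
z(142)/o(33) - 40456/Y/(-46426) = (142*(1 + 2*142))/(-19/3) - 40456/43385/(-46426) = (142*(1 + 284))*(-3/19) - 40456*1/43385*(-1/46426) = (142*285)*(-3/19) - 40456/43385*(-1/46426) = 40470*(-3/19) + 20228/1007096005 = -6390 + 20228/1007096005 = -6435343451722/1007096005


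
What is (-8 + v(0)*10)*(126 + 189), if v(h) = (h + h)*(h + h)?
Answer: -2520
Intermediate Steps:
v(h) = 4*h**2 (v(h) = (2*h)*(2*h) = 4*h**2)
(-8 + v(0)*10)*(126 + 189) = (-8 + (4*0**2)*10)*(126 + 189) = (-8 + (4*0)*10)*315 = (-8 + 0*10)*315 = (-8 + 0)*315 = -8*315 = -2520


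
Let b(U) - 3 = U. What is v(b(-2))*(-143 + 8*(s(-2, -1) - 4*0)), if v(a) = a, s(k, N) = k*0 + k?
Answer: -159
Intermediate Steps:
s(k, N) = k (s(k, N) = 0 + k = k)
b(U) = 3 + U
v(b(-2))*(-143 + 8*(s(-2, -1) - 4*0)) = (3 - 2)*(-143 + 8*(-2 - 4*0)) = 1*(-143 + 8*(-2 + 0)) = 1*(-143 + 8*(-2)) = 1*(-143 - 16) = 1*(-159) = -159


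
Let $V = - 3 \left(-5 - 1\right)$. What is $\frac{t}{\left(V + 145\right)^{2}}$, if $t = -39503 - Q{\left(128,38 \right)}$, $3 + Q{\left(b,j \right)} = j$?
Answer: $- \frac{39538}{26569} \approx -1.4881$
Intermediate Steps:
$Q{\left(b,j \right)} = -3 + j$
$V = 18$ ($V = \left(-3\right) \left(-6\right) = 18$)
$t = -39538$ ($t = -39503 - \left(-3 + 38\right) = -39503 - 35 = -39538$)
$\frac{t}{\left(V + 145\right)^{2}} = - \frac{39538}{\left(18 + 145\right)^{2}} = - \frac{39538}{163^{2}} = - \frac{39538}{26569}$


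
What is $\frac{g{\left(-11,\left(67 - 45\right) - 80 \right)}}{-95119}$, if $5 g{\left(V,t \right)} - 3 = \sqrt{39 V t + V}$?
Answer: $- \frac{3}{475595} - \frac{\sqrt{24871}}{475595} \approx -0.0003379$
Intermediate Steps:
$g{\left(V,t \right)} = \frac{3}{5} + \frac{\sqrt{V + 39 V t}}{5}$ ($g{\left(V,t \right)} = \frac{3}{5} + \frac{\sqrt{39 V t + V}}{5} = \frac{3}{5} + \frac{\sqrt{V + 39 V t}}{5}$)
$\frac{g{\left(-11,\left(67 - 45\right) - 80 \right)}}{-95119} = \frac{\frac{3}{5} + \frac{\sqrt{- 11 \left(1 + 39 \left(\left(67 - 45\right) - 80\right)\right)}}{5}}{-95119} = \left(\frac{3}{5} + \frac{\sqrt{- 11 \left(1 + 39 \left(22 - 80\right)\right)}}{5}\right) \left(- \frac{1}{95119}\right) = \left(\frac{3}{5} + \frac{\sqrt{- 11 \left(1 + 39 \left(-58\right)\right)}}{5}\right) \left(- \frac{1}{95119}\right) = \left(\frac{3}{5} + \frac{\sqrt{- 11 \left(1 - 2262\right)}}{5}\right) \left(- \frac{1}{95119}\right) = \left(\frac{3}{5} + \frac{\sqrt{\left(-11\right) \left(-2261\right)}}{5}\right) \left(- \frac{1}{95119}\right) = \left(\frac{3}{5} + \frac{\sqrt{24871}}{5}\right) \left(- \frac{1}{95119}\right) = - \frac{3}{475595} - \frac{\sqrt{24871}}{475595}$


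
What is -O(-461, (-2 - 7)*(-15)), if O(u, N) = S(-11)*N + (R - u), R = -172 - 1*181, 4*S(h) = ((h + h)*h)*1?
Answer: -16551/2 ≈ -8275.5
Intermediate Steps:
S(h) = h²/2 (S(h) = (((h + h)*h)*1)/4 = (((2*h)*h)*1)/4 = ((2*h²)*1)/4 = (2*h²)/4 = h²/2)
R = -353 (R = -172 - 181 = -353)
O(u, N) = -353 - u + 121*N/2 (O(u, N) = ((½)*(-11)²)*N + (-353 - u) = ((½)*121)*N + (-353 - u) = 121*N/2 + (-353 - u) = -353 - u + 121*N/2)
-O(-461, (-2 - 7)*(-15)) = -(-353 - 1*(-461) + 121*((-2 - 7)*(-15))/2) = -(-353 + 461 + 121*(-9*(-15))/2) = -(-353 + 461 + (121/2)*135) = -(-353 + 461 + 16335/2) = -1*16551/2 = -16551/2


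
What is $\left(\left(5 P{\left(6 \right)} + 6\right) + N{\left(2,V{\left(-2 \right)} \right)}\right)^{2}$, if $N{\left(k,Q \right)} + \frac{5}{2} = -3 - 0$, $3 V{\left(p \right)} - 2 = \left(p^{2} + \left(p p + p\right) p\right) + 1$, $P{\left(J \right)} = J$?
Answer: $\frac{3721}{4} \approx 930.25$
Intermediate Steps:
$V{\left(p \right)} = 1 + \frac{p^{2}}{3} + \frac{p \left(p + p^{2}\right)}{3}$ ($V{\left(p \right)} = \frac{2}{3} + \frac{\left(p^{2} + \left(p p + p\right) p\right) + 1}{3} = \frac{2}{3} + \frac{\left(p^{2} + \left(p^{2} + p\right) p\right) + 1}{3} = \frac{2}{3} + \frac{\left(p^{2} + \left(p + p^{2}\right) p\right) + 1}{3} = \frac{2}{3} + \frac{\left(p^{2} + p \left(p + p^{2}\right)\right) + 1}{3} = \frac{2}{3} + \frac{1 + p^{2} + p \left(p + p^{2}\right)}{3} = \frac{2}{3} + \left(\frac{1}{3} + \frac{p^{2}}{3} + \frac{p \left(p + p^{2}\right)}{3}\right) = 1 + \frac{p^{2}}{3} + \frac{p \left(p + p^{2}\right)}{3}$)
$N{\left(k,Q \right)} = - \frac{11}{2}$ ($N{\left(k,Q \right)} = - \frac{5}{2} - 3 = - \frac{11}{2}$)
$\left(\left(5 P{\left(6 \right)} + 6\right) + N{\left(2,V{\left(-2 \right)} \right)}\right)^{2} = \left(\left(5 \cdot 6 + 6\right) - \frac{11}{2}\right)^{2} = \left(\left(30 + 6\right) - \frac{11}{2}\right)^{2} = \left(36 - \frac{11}{2}\right)^{2} = \left(\frac{61}{2}\right)^{2} = \frac{3721}{4}$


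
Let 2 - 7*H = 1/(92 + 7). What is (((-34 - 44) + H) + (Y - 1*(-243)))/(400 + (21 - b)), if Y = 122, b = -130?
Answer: 199088/381843 ≈ 0.52139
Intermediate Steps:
H = 197/693 (H = 2/7 - 1/(7*(92 + 7)) = 2/7 - ⅐/99 = 2/7 - ⅐*1/99 = 2/7 - 1/693 = 197/693 ≈ 0.28427)
(((-34 - 44) + H) + (Y - 1*(-243)))/(400 + (21 - b)) = (((-34 - 44) + 197/693) + (122 - 1*(-243)))/(400 + (21 - 1*(-130))) = ((-78 + 197/693) + (122 + 243))/(400 + (21 + 130)) = (-53857/693 + 365)/(400 + 151) = (199088/693)/551 = (199088/693)*(1/551) = 199088/381843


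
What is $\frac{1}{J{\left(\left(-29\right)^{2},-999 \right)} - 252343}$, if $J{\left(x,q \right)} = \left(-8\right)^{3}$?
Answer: $- \frac{1}{252855} \approx -3.9548 \cdot 10^{-6}$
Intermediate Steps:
$J{\left(x,q \right)} = -512$
$\frac{1}{J{\left(\left(-29\right)^{2},-999 \right)} - 252343} = \frac{1}{-512 - 252343} = \frac{1}{-252855} = - \frac{1}{252855}$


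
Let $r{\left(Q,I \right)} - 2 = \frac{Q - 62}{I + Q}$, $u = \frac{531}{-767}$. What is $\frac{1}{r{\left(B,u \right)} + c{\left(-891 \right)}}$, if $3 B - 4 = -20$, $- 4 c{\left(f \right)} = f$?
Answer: $\frac{940}{221769} \approx 0.0042386$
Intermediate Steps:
$c{\left(f \right)} = - \frac{f}{4}$
$u = - \frac{9}{13}$ ($u = 531 \left(- \frac{1}{767}\right) = - \frac{9}{13} \approx -0.69231$)
$B = - \frac{16}{3}$ ($B = \frac{4}{3} + \frac{1}{3} \left(-20\right) = \frac{4}{3} - \frac{20}{3} = - \frac{16}{3} \approx -5.3333$)
$r{\left(Q,I \right)} = 2 + \frac{-62 + Q}{I + Q}$ ($r{\left(Q,I \right)} = 2 + \frac{Q - 62}{I + Q} = 2 + \frac{-62 + Q}{I + Q}$)
$\frac{1}{r{\left(B,u \right)} + c{\left(-891 \right)}} = \frac{1}{\frac{-62 + 2 \left(- \frac{9}{13}\right) + 3 \left(- \frac{16}{3}\right)}{- \frac{9}{13} - \frac{16}{3}} - - \frac{891}{4}} = \frac{1}{\frac{-62 - \frac{18}{13} - 16}{- \frac{235}{39}} + \frac{891}{4}} = \frac{1}{\left(- \frac{39}{235}\right) \left(- \frac{1032}{13}\right) + \frac{891}{4}} = \frac{1}{\frac{3096}{235} + \frac{891}{4}} = \frac{1}{\frac{221769}{940}} = \frac{940}{221769}$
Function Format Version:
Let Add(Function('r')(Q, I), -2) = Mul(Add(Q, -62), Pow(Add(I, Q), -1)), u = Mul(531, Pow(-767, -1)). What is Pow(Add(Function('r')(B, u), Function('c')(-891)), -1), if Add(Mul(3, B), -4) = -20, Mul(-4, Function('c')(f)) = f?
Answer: Rational(940, 221769) ≈ 0.0042386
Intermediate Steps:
Function('c')(f) = Mul(Rational(-1, 4), f)
u = Rational(-9, 13) (u = Mul(531, Rational(-1, 767)) = Rational(-9, 13) ≈ -0.69231)
B = Rational(-16, 3) (B = Add(Rational(4, 3), Mul(Rational(1, 3), -20)) = Add(Rational(4, 3), Rational(-20, 3)) = Rational(-16, 3) ≈ -5.3333)
Function('r')(Q, I) = Add(2, Mul(Pow(Add(I, Q), -1), Add(-62, Q))) (Function('r')(Q, I) = Add(2, Mul(Add(Q, -62), Pow(Add(I, Q), -1))) = Add(2, Mul(Add(-62, Q), Pow(Add(I, Q), -1))) = Add(2, Mul(Pow(Add(I, Q), -1), Add(-62, Q))))
Pow(Add(Function('r')(B, u), Function('c')(-891)), -1) = Pow(Add(Mul(Pow(Add(Rational(-9, 13), Rational(-16, 3)), -1), Add(-62, Mul(2, Rational(-9, 13)), Mul(3, Rational(-16, 3)))), Mul(Rational(-1, 4), -891)), -1) = Pow(Add(Mul(Pow(Rational(-235, 39), -1), Add(-62, Rational(-18, 13), -16)), Rational(891, 4)), -1) = Pow(Add(Mul(Rational(-39, 235), Rational(-1032, 13)), Rational(891, 4)), -1) = Pow(Add(Rational(3096, 235), Rational(891, 4)), -1) = Pow(Rational(221769, 940), -1) = Rational(940, 221769)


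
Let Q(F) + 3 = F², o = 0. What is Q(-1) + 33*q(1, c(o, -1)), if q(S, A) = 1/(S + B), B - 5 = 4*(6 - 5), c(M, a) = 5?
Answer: 13/10 ≈ 1.3000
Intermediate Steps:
B = 9 (B = 5 + 4*(6 - 5) = 5 + 4*1 = 5 + 4 = 9)
Q(F) = -3 + F²
q(S, A) = 1/(9 + S) (q(S, A) = 1/(S + 9) = 1/(9 + S))
Q(-1) + 33*q(1, c(o, -1)) = (-3 + (-1)²) + 33/(9 + 1) = (-3 + 1) + 33/10 = -2 + 33*(⅒) = -2 + 33/10 = 13/10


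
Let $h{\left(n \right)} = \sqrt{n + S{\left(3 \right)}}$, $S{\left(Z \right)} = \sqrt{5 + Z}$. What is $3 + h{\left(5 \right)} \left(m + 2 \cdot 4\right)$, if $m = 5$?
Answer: $3 + 13 \sqrt{5 + 2 \sqrt{2}} \approx 39.373$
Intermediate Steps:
$h{\left(n \right)} = \sqrt{n + 2 \sqrt{2}}$ ($h{\left(n \right)} = \sqrt{n + \sqrt{5 + 3}} = \sqrt{n + \sqrt{8}} = \sqrt{n + 2 \sqrt{2}}$)
$3 + h{\left(5 \right)} \left(m + 2 \cdot 4\right) = 3 + \sqrt{5 + 2 \sqrt{2}} \left(5 + 2 \cdot 4\right) = 3 + \sqrt{5 + 2 \sqrt{2}} \left(5 + 8\right) = 3 + \sqrt{5 + 2 \sqrt{2}} \cdot 13 = 3 + 13 \sqrt{5 + 2 \sqrt{2}}$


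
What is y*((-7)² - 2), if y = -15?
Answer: -705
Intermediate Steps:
y*((-7)² - 2) = -15*((-7)² - 2) = -15*(49 - 2) = -15*47 = -705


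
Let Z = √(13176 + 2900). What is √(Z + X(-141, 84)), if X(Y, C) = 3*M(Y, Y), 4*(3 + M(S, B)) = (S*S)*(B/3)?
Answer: √(-2803257 + 8*√4019)/2 ≈ 837.07*I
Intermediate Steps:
M(S, B) = -3 + B*S²/12 (M(S, B) = -3 + ((S*S)*(B/3))/4 = -3 + (S²*(B*(⅓)))/4 = -3 + (S²*(B/3))/4 = -3 + (B*S²/3)/4 = -3 + B*S²/12)
X(Y, C) = -9 + Y³/4 (X(Y, C) = 3*(-3 + Y*Y²/12) = 3*(-3 + Y³/12) = -9 + Y³/4)
Z = 2*√4019 (Z = √16076 = 2*√4019 ≈ 126.79)
√(Z + X(-141, 84)) = √(2*√4019 + (-9 + (¼)*(-141)³)) = √(2*√4019 + (-9 + (¼)*(-2803221))) = √(2*√4019 + (-9 - 2803221/4)) = √(2*√4019 - 2803257/4) = √(-2803257/4 + 2*√4019)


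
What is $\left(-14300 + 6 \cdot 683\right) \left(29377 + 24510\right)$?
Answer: $-549755174$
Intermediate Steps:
$\left(-14300 + 6 \cdot 683\right) \left(29377 + 24510\right) = \left(-14300 + 4098\right) 53887 = \left(-10202\right) 53887 = -549755174$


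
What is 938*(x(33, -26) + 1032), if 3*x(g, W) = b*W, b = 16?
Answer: 2513840/3 ≈ 8.3795e+5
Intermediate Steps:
x(g, W) = 16*W/3 (x(g, W) = (16*W)/3 = 16*W/3)
938*(x(33, -26) + 1032) = 938*((16/3)*(-26) + 1032) = 938*(-416/3 + 1032) = 938*(2680/3) = 2513840/3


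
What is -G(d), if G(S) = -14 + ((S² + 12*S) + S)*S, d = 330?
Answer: -37352686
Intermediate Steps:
G(S) = -14 + S*(S² + 13*S) (G(S) = -14 + (S² + 13*S)*S = -14 + S*(S² + 13*S))
-G(d) = -(-14 + 330³ + 13*330²) = -(-14 + 35937000 + 13*108900) = -(-14 + 35937000 + 1415700) = -1*37352686 = -37352686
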